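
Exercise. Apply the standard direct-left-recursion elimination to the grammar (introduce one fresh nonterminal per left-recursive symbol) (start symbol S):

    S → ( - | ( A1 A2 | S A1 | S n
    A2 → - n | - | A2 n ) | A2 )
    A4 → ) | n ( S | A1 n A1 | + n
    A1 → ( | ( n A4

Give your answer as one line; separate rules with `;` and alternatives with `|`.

Directly left-recursive nonterminals: S, A2.
For S: α = {A1, n}, β = {( -, ( A1 A2}. Rewrite as S → β S' and S' → α S' | ε.
For A2: α = {n ), )}, β = {- n, -}. Rewrite as A2 → β A2' and A2' → α A2' | ε.

S → ( - S' | ( A1 A2 S'; A2 → - n A2' | - A2'; A4 → ) | n ( S | A1 n A1 | + n; A1 → ( | ( n A4; S' → A1 S' | n S' | ε; A2' → n ) A2' | ) A2' | ε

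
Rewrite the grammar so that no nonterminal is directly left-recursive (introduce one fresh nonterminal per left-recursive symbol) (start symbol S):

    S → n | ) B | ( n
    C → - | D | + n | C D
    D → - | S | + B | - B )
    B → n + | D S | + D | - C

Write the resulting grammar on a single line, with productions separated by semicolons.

Left recursion appears on C.
For C: α = {D}, β = {-, D, + n}. Rewrite as C → β C' and C' → α C' | ε.

S → n | ) B | ( n; C → - C' | D C' | + n C'; D → - | S | + B | - B ); B → n + | D S | + D | - C; C' → D C' | epsilon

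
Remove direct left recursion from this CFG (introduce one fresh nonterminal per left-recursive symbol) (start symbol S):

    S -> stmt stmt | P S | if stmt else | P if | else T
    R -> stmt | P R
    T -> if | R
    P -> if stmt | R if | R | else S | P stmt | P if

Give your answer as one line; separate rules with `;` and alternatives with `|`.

Left recursion appears on P.
For P: α = {stmt, if}, β = {if stmt, R if, R, else S}. Rewrite as P → β P' and P' → α P' | ε.

S -> stmt stmt | P S | if stmt else | P if | else T; R -> stmt | P R; T -> if | R; P -> if stmt P' | R if P' | R P' | else S P'; P' -> stmt P' | if P' | ε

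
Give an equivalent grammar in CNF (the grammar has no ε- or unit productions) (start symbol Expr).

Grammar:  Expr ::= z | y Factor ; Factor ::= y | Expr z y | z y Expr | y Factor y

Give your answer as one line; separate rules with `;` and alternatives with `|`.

Expr ::= z | X1 Factor; Factor ::= y | Expr Y1 | X2 Y2 | X1 Y3; X1 ::= y; X2 ::= z; Y1 ::= X2 X1; Y2 ::= X1 Expr; Y3 ::= Factor X1

Introduce a nonterminal for each terminal appearing in a rule of length ≥ 2: X1 → y, X2 → z.
Binarize each right-hand side of length ≥ 3 by chaining fresh nonterminals (Y1, Y2, …): affected rules were Factor → Expr X2 X1; Factor → X2 X1 Expr; Factor → X1 Factor X1.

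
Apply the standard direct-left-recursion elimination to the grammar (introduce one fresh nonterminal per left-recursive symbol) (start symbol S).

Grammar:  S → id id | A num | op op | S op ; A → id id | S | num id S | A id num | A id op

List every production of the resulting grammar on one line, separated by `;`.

S → id id S' | A num S' | op op S'; A → id id A' | S A' | num id S A'; S' → op S' | ε; A' → id num A' | id op A' | ε

Directly left-recursive nonterminals: S, A.
For S: α = {op}, β = {id id, A num, op op}. Rewrite as S → β S' and S' → α S' | ε.
For A: α = {id num, id op}, β = {id id, S, num id S}. Rewrite as A → β A' and A' → α A' | ε.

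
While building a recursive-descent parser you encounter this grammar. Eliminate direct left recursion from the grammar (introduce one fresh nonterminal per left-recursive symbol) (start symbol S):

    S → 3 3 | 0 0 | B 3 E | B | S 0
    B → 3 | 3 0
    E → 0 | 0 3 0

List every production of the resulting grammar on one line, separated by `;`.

Left recursion appears on S.
For S: α = {0}, β = {3 3, 0 0, B 3 E, B}. Rewrite as S → β S' and S' → α S' | ε.

S → 3 3 S' | 0 0 S' | B 3 E S' | B S'; B → 3 | 3 0; E → 0 | 0 3 0; S' → 0 S' | ε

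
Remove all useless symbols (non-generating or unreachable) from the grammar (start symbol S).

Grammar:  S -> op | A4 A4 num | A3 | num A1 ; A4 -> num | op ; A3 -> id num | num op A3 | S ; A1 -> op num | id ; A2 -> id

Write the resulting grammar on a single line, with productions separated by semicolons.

Generating nonterminals: {A1, A2, A3, A4, S}.
Reachable from S after that: {A1, A3, A4, S}.
Removed useless symbols: {A2} and every production mentioning them.

S -> op | A4 A4 num | A3 | num A1; A4 -> num | op; A3 -> id num | num op A3 | S; A1 -> op num | id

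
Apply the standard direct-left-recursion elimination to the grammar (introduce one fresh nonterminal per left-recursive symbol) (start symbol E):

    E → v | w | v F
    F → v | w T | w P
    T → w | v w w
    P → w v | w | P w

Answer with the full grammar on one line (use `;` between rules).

E → v | w | v F; F → v | w T | w P; T → w | v w w; P → w v P' | w P'; P' → w P' | ε

Left recursion appears on P.
For P: α = {w}, β = {w v, w}. Rewrite as P → β P' and P' → α P' | ε.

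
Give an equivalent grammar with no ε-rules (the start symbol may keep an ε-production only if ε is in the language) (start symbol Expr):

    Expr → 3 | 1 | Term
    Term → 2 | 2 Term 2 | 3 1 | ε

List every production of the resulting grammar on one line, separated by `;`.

Expr → 3 | 1 | Term | ε; Term → 2 | 2 Term 2 | 2 2 | 3 1

Nullable nonterminals: {Expr, Term}.
ε ∈ L(G) since Expr is nullable, so keep Expr → ε.
Add the nullable-subset variants: Term → 2 Term 2 gives 2 Term 2 | 2 2.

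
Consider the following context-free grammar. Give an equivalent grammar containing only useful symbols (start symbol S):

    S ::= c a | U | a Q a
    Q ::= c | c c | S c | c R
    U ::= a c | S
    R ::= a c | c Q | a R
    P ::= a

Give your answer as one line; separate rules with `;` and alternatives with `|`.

Generating nonterminals: {P, Q, R, S, U}.
Reachable from S after that: {Q, R, S, U}.
Removed useless symbols: {P} and every production mentioning them.

S ::= c a | U | a Q a; Q ::= c | c c | S c | c R; U ::= a c | S; R ::= a c | c Q | a R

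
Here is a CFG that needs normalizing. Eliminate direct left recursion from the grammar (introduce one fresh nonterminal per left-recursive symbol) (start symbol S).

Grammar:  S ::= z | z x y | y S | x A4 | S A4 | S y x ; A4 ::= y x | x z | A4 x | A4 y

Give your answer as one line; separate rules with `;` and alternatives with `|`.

S, A4 are directly left-recursive.
For S: α = {A4, y x}, β = {z, z x y, y S, x A4}. Rewrite as S → β S' and S' → α S' | ε.
For A4: α = {x, y}, β = {y x, x z}. Rewrite as A4 → β A4' and A4' → α A4' | ε.

S ::= z S' | z x y S' | y S S' | x A4 S'; A4 ::= y x A4' | x z A4'; S' ::= A4 S' | y x S' | eps; A4' ::= x A4' | y A4' | eps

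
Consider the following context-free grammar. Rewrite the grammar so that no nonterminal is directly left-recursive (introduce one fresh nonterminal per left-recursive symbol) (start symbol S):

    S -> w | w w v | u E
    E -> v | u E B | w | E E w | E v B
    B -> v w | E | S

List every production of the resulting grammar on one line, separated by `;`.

Directly left-recursive nonterminal: E.
For E: α = {E w, v B}, β = {v, u E B, w}. Rewrite as E → β E' and E' → α E' | ε.

S -> w | w w v | u E; E -> v E' | u E B E' | w E'; B -> v w | E | S; E' -> E w E' | v B E' | ε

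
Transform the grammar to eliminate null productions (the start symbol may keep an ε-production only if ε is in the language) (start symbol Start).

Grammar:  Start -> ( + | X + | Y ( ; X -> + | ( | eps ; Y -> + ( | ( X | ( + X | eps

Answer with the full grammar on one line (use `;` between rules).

Start -> ( + | X + | + | Y ( | (; X -> + | (; Y -> + ( | ( X | ( | ( + X | ( +

The nullable symbols are {X, Y}.
ε ∉ L(G), so no ε-production is kept.
Add the nullable-subset variants: Start → X + gives X + | +. Start → Y ( gives Y ( | (. Y → ( X gives ( X | (. Y → ( + X gives ( + X | ( +.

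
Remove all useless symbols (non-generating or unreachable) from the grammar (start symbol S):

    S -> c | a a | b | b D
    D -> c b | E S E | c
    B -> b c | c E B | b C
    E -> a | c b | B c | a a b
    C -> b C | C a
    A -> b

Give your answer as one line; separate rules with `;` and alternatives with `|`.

Generating nonterminals: {A, B, D, E, S}.
Reachable from S after that: {B, D, E, S}.
Removed useless symbols: {A, C} and every production mentioning them.

S -> c | a a | b | b D; D -> c b | E S E | c; B -> b c | c E B; E -> a | c b | B c | a a b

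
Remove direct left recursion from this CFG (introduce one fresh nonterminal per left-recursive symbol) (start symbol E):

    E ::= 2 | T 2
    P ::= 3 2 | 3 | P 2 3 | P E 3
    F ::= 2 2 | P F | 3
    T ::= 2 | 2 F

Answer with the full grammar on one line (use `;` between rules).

E ::= 2 | T 2; P ::= 3 2 P' | 3 P'; F ::= 2 2 | P F | 3; T ::= 2 | 2 F; P' ::= 2 3 P' | E 3 P' | ε

Left recursion appears on P.
For P: α = {2 3, E 3}, β = {3 2, 3}. Rewrite as P → β P' and P' → α P' | ε.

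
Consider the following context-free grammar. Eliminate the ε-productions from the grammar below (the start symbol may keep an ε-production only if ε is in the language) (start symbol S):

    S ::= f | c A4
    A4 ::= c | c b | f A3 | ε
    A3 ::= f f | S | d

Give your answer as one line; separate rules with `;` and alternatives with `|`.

S ::= f | c A4 | c; A4 ::= c | c b | f A3; A3 ::= f f | S | d

The nullable symbols are {A4}.
ε ∉ L(G), so no ε-production is kept.
Add the nullable-subset variants: S → c A4 gives c A4 | c.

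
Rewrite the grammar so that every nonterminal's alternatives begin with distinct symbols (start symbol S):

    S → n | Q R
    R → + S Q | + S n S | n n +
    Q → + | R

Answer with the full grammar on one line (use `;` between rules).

S → n | Q R; R → n n + | + S R'; Q → + | R; R' → Q | n S

R has alternatives sharing prefix '+ S': factor to R → + S R' with R' → Q | n S.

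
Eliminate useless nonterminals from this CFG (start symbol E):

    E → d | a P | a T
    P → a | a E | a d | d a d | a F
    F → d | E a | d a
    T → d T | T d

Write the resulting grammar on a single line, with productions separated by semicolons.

Generating nonterminals: {E, F, P}.
Reachable from E after that: {E, F, P}.
Removed useless symbols: {T} and every production mentioning them.

E → d | a P; P → a | a E | a d | d a d | a F; F → d | E a | d a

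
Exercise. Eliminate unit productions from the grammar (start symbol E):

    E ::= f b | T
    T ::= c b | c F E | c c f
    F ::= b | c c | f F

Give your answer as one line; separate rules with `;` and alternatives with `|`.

E ::= f b | c b | c F E | c c f; T ::= c b | c F E | c c f; F ::= b | c c | f F

Unit pairs: E ⇒* {T}.
Replace each nonterminal's rules with the union of the non-unit rules of every nonterminal it unit-derives.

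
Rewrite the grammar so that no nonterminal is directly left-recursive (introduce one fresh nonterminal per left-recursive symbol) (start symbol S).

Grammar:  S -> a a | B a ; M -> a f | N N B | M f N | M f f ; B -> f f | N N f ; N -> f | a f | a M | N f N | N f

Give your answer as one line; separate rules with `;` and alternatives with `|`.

M, N are directly left-recursive.
For M: α = {f N, f f}, β = {a f, N N B}. Rewrite as M → β M' and M' → α M' | ε.
For N: α = {f N, f}, β = {f, a f, a M}. Rewrite as N → β N' and N' → α N' | ε.

S -> a a | B a; M -> a f M' | N N B M'; B -> f f | N N f; N -> f N' | a f N' | a M N'; M' -> f N M' | f f M' | eps; N' -> f N N' | f N' | eps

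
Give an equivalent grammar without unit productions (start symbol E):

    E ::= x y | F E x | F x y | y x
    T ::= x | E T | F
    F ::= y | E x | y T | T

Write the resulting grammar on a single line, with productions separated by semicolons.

Unit pairs: F ⇒* {T}; T ⇒* {F}.
Replace each nonterminal's rules with the union of the non-unit rules of every nonterminal it unit-derives.

E ::= x y | F E x | F x y | y x; T ::= y | E x | y T | x | E T; F ::= y | E x | y T | x | E T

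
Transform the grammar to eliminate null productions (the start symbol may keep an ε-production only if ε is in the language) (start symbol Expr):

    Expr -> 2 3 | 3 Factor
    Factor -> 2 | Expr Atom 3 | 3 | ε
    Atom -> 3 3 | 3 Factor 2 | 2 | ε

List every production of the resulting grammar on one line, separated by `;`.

Expr -> 2 3 | 3 Factor | 3; Factor -> 2 | Expr Atom 3 | Expr 3 | 3; Atom -> 3 3 | 3 Factor 2 | 3 2 | 2

Nullable set = {Atom, Factor}.
ε ∉ L(G), so no ε-production is kept.
For each production, add variants omitting each subset of nullable occurrences: Expr → 3 Factor gives 3 Factor | 3. Factor → Expr Atom 3 gives Expr Atom 3 | Expr 3. Atom → 3 Factor 2 gives 3 Factor 2 | 3 2.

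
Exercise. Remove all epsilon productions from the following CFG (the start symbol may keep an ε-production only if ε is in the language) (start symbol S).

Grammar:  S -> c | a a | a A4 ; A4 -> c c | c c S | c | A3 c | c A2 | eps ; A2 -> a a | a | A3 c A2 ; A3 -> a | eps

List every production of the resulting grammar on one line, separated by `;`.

S -> c | a a | a A4 | a; A4 -> c c | c c S | c | A3 c | c A2; A2 -> a a | a | A3 c A2 | c A2; A3 -> a

Nullable nonterminals: {A3, A4}.
ε ∉ L(G), so no ε-production is kept.
Add the nullable-subset variants: S → a A4 gives a A4 | a. A2 → A3 c A2 gives A3 c A2 | c A2.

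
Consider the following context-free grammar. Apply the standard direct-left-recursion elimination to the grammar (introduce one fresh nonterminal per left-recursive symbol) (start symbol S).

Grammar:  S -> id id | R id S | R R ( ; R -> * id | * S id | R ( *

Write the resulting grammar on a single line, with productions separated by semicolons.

R is directly left-recursive.
For R: α = {( *}, β = {* id, * S id}. Rewrite as R → β R' and R' → α R' | ε.

S -> id id | R id S | R R (; R -> * id R' | * S id R'; R' -> ( * R' | ε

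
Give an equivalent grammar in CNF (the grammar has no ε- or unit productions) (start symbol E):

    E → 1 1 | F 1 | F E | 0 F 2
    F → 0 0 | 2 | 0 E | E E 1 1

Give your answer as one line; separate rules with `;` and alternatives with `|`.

E → X1 X1 | F X1 | F E | X2 Y1; F → X2 X2 | 2 | X2 E | E Y2; X1 → 1; X2 → 0; X3 → 2; Y1 → F X3; Y2 → E Y3; Y3 → X1 X1

Introduce a nonterminal for each terminal appearing in a rule of length ≥ 2: X1 → 1, X2 → 0, X3 → 2.
Binarize each right-hand side of length ≥ 3 by chaining fresh nonterminals (Y1, Y2, …): affected rules were E → X2 F X3; F → E E X1 X1.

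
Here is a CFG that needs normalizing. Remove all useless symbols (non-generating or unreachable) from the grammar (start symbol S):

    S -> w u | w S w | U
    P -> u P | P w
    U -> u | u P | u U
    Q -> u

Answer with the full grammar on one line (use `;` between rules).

S -> w u | w S w | U; U -> u | u U

Generating nonterminals: {Q, S, U}.
Reachable from S after that: {S, U}.
Removed useless symbols: {P, Q} and every production mentioning them.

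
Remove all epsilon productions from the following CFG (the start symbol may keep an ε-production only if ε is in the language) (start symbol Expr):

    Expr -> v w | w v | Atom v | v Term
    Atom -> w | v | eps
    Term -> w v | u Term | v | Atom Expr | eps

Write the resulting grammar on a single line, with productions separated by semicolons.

Expr -> v w | w v | Atom v | v | v Term; Atom -> w | v; Term -> w v | u Term | u | v | Atom Expr | Expr

The nullable symbols are {Atom, Term}.
ε ∉ L(G), so no ε-production is kept.
Expand every rule over subsets of its nullable positions: Expr → Atom v gives Atom v | v. Term → u Term gives u Term | u. Term → Atom Expr gives Atom Expr | Expr.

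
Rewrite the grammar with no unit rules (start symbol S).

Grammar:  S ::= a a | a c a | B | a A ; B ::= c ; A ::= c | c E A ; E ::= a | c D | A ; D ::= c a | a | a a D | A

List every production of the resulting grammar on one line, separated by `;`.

S ::= c | a a | a c a | a A; B ::= c; A ::= c | c E A; E ::= a | c D | c | c E A; D ::= c a | a | a a D | c | c E A

Unit pairs: D ⇒* {A}; E ⇒* {A}; S ⇒* {B}.
For each unit pair (A, B), copy every non-unit production of B to A, then drop all unit productions.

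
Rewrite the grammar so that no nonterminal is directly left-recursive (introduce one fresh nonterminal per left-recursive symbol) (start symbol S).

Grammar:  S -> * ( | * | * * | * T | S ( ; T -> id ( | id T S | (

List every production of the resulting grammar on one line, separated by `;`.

S -> * ( S' | * S' | * * S' | * T S'; T -> id ( | id T S | (; S' -> ( S' | ε

Directly left-recursive nonterminal: S.
For S: α = {(}, β = {* (, *, * *, * T}. Rewrite as S → β S' and S' → α S' | ε.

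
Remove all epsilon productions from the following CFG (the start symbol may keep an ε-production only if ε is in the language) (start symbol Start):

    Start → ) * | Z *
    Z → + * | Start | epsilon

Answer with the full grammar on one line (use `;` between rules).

Start → ) * | Z * | *; Z → + * | Start

Nullable set = {Z}.
ε ∉ L(G), so no ε-production is kept.
Add the nullable-subset variants: Start → Z * gives Z * | *.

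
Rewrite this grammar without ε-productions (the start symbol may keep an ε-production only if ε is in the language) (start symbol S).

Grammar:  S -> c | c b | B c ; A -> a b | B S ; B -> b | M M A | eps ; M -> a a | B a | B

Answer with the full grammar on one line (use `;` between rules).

S -> c | c b | B c; A -> a b | B S | S; B -> b | M M A | M A | A; M -> a a | B a | a | B

Nullable set = {B, M}.
ε ∉ L(G), so no ε-production is kept.
Add the nullable-subset variants: A → B S gives B S | S. B → M M A gives M M A | M A | A. M → B a gives B a | a.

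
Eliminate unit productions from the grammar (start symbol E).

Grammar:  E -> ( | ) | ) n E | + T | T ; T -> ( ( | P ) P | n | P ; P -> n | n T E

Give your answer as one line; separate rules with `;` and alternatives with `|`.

E -> ( | ) | ) n E | + T | n | n T E | ( ( | P ) P; T -> n | n T E | ( ( | P ) P; P -> n | n T E

Unit pairs: E ⇒* {P, T}; T ⇒* {P}.
Replace each nonterminal's rules with the union of the non-unit rules of every nonterminal it unit-derives.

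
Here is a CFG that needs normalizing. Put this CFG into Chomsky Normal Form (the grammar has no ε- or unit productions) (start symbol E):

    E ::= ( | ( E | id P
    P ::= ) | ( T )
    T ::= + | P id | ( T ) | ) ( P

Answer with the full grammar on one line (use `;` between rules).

Introduce a nonterminal for each terminal appearing in a rule of length ≥ 2: X1 → (, X2 → id, X3 → ).
Binarize each right-hand side of length ≥ 3 by chaining fresh nonterminals (Y1, Y2, …): affected rules were P → X1 T X3; T → X1 T X3; T → X3 X1 P.

E ::= ( | X1 E | X2 P; P ::= ) | X1 Y1; T ::= + | P X2 | X1 Y2 | X3 Y3; X1 ::= (; X2 ::= id; X3 ::= ); Y1 ::= T X3; Y2 ::= T X3; Y3 ::= X1 P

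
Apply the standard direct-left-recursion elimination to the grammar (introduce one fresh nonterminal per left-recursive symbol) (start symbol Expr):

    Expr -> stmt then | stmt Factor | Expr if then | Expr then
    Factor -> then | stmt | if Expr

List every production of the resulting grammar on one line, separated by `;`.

Expr -> stmt then Expr1 | stmt Factor Expr1; Factor -> then | stmt | if Expr; Expr1 -> if then Expr1 | then Expr1 | ε

Left recursion appears on Expr.
For Expr: α = {if then, then}, β = {stmt then, stmt Factor}. Rewrite as Expr → β Expr1 and Expr1 → α Expr1 | ε.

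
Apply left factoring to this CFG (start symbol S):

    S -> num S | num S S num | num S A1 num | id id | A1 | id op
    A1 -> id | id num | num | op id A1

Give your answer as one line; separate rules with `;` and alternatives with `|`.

S has alternatives sharing prefix 'num S': factor to S → num S S' with S' → ε | S num | A1 num.
S has alternatives sharing prefix 'id': factor to S → id S'' with S'' → id | op.
A1 has alternatives sharing prefix 'id': factor to A1 → id A1' with A1' → ε | num.

S -> A1 | num S S' | id S''; A1 -> num | op id A1 | id A1'; S' -> ε | S num | A1 num; S'' -> id | op; A1' -> ε | num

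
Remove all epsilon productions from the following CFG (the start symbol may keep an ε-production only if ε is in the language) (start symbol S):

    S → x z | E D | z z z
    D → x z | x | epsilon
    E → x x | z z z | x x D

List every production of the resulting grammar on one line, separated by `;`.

The nullable symbols are {D}.
ε ∉ L(G), so no ε-production is kept.
For each production, add variants omitting each subset of nullable occurrences: S → E D gives E D | E.

S → x z | E D | E | z z z; D → x z | x; E → x x | z z z | x x D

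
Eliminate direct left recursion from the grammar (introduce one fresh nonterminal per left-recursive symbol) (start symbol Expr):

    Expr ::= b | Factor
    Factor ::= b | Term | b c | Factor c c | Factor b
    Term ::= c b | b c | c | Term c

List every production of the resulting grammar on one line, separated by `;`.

Expr ::= b | Factor; Factor ::= b Factor1 | Term Factor1 | b c Factor1; Term ::= c b Term1 | b c Term1 | c Term1; Factor1 ::= c c Factor1 | b Factor1 | ε; Term1 ::= c Term1 | ε

Factor, Term are directly left-recursive.
For Factor: α = {c c, b}, β = {b, Term, b c}. Rewrite as Factor → β Factor1 and Factor1 → α Factor1 | ε.
For Term: α = {c}, β = {c b, b c, c}. Rewrite as Term → β Term1 and Term1 → α Term1 | ε.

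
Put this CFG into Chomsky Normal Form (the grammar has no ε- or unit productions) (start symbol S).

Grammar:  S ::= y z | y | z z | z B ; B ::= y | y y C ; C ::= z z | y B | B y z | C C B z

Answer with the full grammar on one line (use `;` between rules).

Introduce a nonterminal for each terminal appearing in a rule of length ≥ 2: X1 → y, X2 → z.
Binarize each right-hand side of length ≥ 3 by chaining fresh nonterminals (Y1, Y2, …): affected rules were B → X1 X1 C; C → B X1 X2; C → C C B X2.

S ::= X1 X2 | y | X2 X2 | X2 B; B ::= y | X1 Y1; C ::= X2 X2 | X1 B | B Y2 | C Y3; X1 ::= y; X2 ::= z; Y1 ::= X1 C; Y2 ::= X1 X2; Y3 ::= C Y4; Y4 ::= B X2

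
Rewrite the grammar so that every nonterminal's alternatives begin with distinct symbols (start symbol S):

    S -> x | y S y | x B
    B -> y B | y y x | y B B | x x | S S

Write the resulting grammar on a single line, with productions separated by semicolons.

S has alternatives sharing prefix 'x': factor to S → x S' with S' → ε | B.
B has alternatives sharing prefix 'y': factor to B → y B' with B' → B | y x | B B.
B' has alternatives sharing prefix 'B': factor to B' → B B'' with B'' → ε | B.

S -> y S y | x S'; B -> x x | S S | y B'; S' -> ε | B; B' -> y x | B B''; B'' -> ε | B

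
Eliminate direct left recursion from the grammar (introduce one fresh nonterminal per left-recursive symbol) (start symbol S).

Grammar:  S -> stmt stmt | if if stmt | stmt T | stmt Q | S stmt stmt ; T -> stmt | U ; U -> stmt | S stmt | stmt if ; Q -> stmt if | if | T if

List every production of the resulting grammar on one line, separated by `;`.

S -> stmt stmt S' | if if stmt S' | stmt T S' | stmt Q S'; T -> stmt | U; U -> stmt | S stmt | stmt if; Q -> stmt if | if | T if; S' -> stmt stmt S' | ε

Directly left-recursive nonterminal: S.
For S: α = {stmt stmt}, β = {stmt stmt, if if stmt, stmt T, stmt Q}. Rewrite as S → β S' and S' → α S' | ε.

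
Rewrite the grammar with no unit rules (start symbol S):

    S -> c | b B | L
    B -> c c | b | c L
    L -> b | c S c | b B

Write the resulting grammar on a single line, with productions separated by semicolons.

Unit pairs: S ⇒* {L}.
Replace each nonterminal's rules with the union of the non-unit rules of every nonterminal it unit-derives.

S -> b | c S c | b B | c; B -> c c | b | c L; L -> b | c S c | b B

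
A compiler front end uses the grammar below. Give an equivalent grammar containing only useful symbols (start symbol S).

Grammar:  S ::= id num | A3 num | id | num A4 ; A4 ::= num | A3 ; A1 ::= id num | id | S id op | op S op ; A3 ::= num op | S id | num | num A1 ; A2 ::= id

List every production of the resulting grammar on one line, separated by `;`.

Generating nonterminals: {A1, A2, A3, A4, S}.
Reachable from S after that: {A1, A3, A4, S}.
Removed useless symbols: {A2} and every production mentioning them.

S ::= id num | A3 num | id | num A4; A4 ::= num | A3; A1 ::= id num | id | S id op | op S op; A3 ::= num op | S id | num | num A1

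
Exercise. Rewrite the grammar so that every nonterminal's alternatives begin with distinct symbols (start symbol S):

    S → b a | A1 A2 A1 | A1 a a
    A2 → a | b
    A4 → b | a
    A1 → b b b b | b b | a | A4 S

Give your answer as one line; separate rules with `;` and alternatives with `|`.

S → b a | A1 S'; A2 → a | b; A4 → b | a; A1 → a | A4 S | b b A1'; S' → A2 A1 | a a; A1' → b b | eps

S has alternatives sharing prefix 'A1': factor to S → A1 S' with S' → A2 A1 | a a.
A1 has alternatives sharing prefix 'b b': factor to A1 → b b A1' with A1' → b b | ε.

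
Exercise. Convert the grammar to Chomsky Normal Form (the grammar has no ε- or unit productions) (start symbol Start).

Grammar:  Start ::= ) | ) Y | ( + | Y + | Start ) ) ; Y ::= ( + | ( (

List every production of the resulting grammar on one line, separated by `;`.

Start ::= ) | X1 Y | X2 X3 | Y X3 | Start Y1; Y ::= X2 X3 | X2 X2; X1 ::= ); X2 ::= (; X3 ::= +; Y1 ::= X1 X1

Introduce a nonterminal for each terminal appearing in a rule of length ≥ 2: X1 → ), X2 → (, X3 → +.
Binarize each right-hand side of length ≥ 3 by chaining fresh nonterminals (Y1, Y2, …): affected rules were Start → Start X1 X1.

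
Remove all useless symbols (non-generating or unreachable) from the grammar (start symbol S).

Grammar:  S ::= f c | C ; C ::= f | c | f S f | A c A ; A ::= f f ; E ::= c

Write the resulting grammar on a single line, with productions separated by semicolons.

S ::= f c | C; C ::= f | c | f S f | A c A; A ::= f f

Generating nonterminals: {A, C, E, S}.
Reachable from S after that: {A, C, S}.
Removed useless symbols: {E} and every production mentioning them.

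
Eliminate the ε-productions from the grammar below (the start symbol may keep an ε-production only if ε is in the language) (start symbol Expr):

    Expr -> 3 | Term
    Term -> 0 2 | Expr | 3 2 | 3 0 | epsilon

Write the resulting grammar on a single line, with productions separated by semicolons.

Expr -> 3 | Term | ε; Term -> 0 2 | Expr | 3 2 | 3 0

Nullable nonterminals: {Expr, Term}.
ε ∈ L(G) since Expr is nullable, so keep Expr → ε.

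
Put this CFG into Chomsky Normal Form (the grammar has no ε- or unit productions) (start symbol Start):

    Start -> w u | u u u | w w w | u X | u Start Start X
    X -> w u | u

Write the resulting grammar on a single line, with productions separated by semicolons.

Start -> X1 X2 | X2 Y1 | X1 Y2 | X2 X | X2 Y3; X -> X1 X2 | u; X1 -> w; X2 -> u; Y1 -> X2 X2; Y2 -> X1 X1; Y3 -> Start Y4; Y4 -> Start X

Introduce a nonterminal for each terminal appearing in a rule of length ≥ 2: X1 → w, X2 → u.
Binarize each right-hand side of length ≥ 3 by chaining fresh nonterminals (Y1, Y2, …): affected rules were Start → X2 X2 X2; Start → X1 X1 X1; Start → X2 Start Start X.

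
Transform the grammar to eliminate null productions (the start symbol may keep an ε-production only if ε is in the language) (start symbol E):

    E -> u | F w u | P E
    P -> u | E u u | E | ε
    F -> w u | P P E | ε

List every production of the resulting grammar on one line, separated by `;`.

The nullable symbols are {F, P}.
ε ∉ L(G), so no ε-production is kept.
Expand every rule over subsets of its nullable positions: E → F w u gives F w u | w u. F → P P E gives P P E | P E | E.

E -> u | F w u | w u | P E; P -> u | E u u | E; F -> w u | P P E | P E | E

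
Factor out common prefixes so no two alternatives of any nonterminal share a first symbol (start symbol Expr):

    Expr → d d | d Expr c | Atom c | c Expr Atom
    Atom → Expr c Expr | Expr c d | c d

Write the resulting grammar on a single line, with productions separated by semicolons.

Expr has alternatives sharing prefix 'd': factor to Expr → d Expr1 with Expr1 → d | Expr c.
Atom has alternatives sharing prefix 'Expr c': factor to Atom → Expr c Atom1 with Atom1 → Expr | d.

Expr → Atom c | c Expr Atom | d Expr1; Atom → c d | Expr c Atom1; Expr1 → d | Expr c; Atom1 → Expr | d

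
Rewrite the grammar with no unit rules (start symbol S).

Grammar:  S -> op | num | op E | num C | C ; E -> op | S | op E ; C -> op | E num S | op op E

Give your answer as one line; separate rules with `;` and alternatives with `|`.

Unit pairs: E ⇒* {C, S}; S ⇒* {C}.
For each unit pair (A, B), copy every non-unit production of B to A, then drop all unit productions.

S -> op | E num S | op op E | num | op E | num C; E -> op | op E | E num S | op op E | num | num C; C -> op | E num S | op op E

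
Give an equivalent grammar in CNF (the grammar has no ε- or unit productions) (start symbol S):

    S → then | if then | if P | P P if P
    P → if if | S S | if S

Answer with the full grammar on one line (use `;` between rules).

Introduce a nonterminal for each terminal appearing in a rule of length ≥ 2: X1 → if, X2 → then.
Binarize each right-hand side of length ≥ 3 by chaining fresh nonterminals (Y1, Y2, …): affected rules were S → P P X1 P.

S → then | X1 X2 | X1 P | P Y1; P → X1 X1 | S S | X1 S; X1 → if; X2 → then; Y1 → P Y2; Y2 → X1 P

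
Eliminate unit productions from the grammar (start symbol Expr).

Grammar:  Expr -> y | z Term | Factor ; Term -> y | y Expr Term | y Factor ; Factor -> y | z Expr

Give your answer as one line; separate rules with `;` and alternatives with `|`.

Expr -> y | z Expr | z Term; Term -> y | y Expr Term | y Factor; Factor -> y | z Expr

Unit pairs: Expr ⇒* {Factor}.
Replace each nonterminal's rules with the union of the non-unit rules of every nonterminal it unit-derives.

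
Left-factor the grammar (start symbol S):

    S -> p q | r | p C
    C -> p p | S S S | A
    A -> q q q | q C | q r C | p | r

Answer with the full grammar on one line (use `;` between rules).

S -> r | p S'; C -> p p | S S S | A; A -> p | r | q A'; S' -> q | C; A' -> q q | C | r C

S has alternatives sharing prefix 'p': factor to S → p S' with S' → q | C.
A has alternatives sharing prefix 'q': factor to A → q A' with A' → q q | C | r C.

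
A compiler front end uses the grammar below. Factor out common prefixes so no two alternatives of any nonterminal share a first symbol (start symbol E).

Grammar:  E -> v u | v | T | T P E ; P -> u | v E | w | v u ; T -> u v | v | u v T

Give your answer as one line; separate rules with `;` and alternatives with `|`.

E -> v E' | T E''; P -> u | w | v P'; T -> v | u v T'; E' -> u | ε; E'' -> ε | P E; P' -> E | u; T' -> ε | T

E has alternatives sharing prefix 'v': factor to E → v E' with E' → u | ε.
E has alternatives sharing prefix 'T': factor to E → T E'' with E'' → ε | P E.
P has alternatives sharing prefix 'v': factor to P → v P' with P' → E | u.
T has alternatives sharing prefix 'u v': factor to T → u v T' with T' → ε | T.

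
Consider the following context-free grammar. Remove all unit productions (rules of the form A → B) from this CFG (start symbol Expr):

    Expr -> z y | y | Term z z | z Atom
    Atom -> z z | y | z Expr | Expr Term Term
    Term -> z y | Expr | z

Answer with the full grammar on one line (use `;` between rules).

Expr -> z y | y | Term z z | z Atom; Atom -> z z | y | z Expr | Expr Term Term; Term -> z y | z | y | Term z z | z Atom

Unit pairs: Term ⇒* {Expr}.
For every A with A ⇒* B via unit rules, add B's non-unit alternatives to A; then delete every rule of the form X → Y.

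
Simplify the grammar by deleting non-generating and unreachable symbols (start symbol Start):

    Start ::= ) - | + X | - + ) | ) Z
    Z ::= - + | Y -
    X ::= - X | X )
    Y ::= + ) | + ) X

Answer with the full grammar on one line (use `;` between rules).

Start ::= ) - | - + ) | ) Z; Z ::= - + | Y -; Y ::= + )

Generating nonterminals: {Start, Y, Z}.
Reachable from Start after that: {Start, Y, Z}.
Removed useless symbols: {X} and every production mentioning them.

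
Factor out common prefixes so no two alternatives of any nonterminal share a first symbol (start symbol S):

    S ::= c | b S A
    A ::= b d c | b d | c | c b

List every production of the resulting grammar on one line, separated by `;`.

S ::= c | b S A; A ::= b d A' | c A''; A' ::= c | ε; A'' ::= ε | b

A has alternatives sharing prefix 'b d': factor to A → b d A' with A' → c | ε.
A has alternatives sharing prefix 'c': factor to A → c A'' with A'' → ε | b.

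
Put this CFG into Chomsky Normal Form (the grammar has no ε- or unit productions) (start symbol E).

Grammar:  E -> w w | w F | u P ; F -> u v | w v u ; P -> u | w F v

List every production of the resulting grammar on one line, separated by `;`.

E -> X1 X1 | X1 F | X2 P; F -> X2 X3 | X1 Y1; P -> u | X1 Y2; X1 -> w; X2 -> u; X3 -> v; Y1 -> X3 X2; Y2 -> F X3

Introduce a nonterminal for each terminal appearing in a rule of length ≥ 2: X1 → w, X2 → u, X3 → v.
Binarize each right-hand side of length ≥ 3 by chaining fresh nonterminals (Y1, Y2, …): affected rules were F → X1 X3 X2; P → X1 F X3.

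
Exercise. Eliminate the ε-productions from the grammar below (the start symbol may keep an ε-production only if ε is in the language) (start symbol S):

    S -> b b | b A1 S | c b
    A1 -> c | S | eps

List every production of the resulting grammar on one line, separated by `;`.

Nullable set = {A1}.
ε ∉ L(G), so no ε-production is kept.
Add the nullable-subset variants: S → b A1 S gives b A1 S | b S.

S -> b b | b A1 S | b S | c b; A1 -> c | S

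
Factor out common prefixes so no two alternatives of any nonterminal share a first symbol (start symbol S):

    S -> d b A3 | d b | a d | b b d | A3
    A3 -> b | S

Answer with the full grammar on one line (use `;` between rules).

S has alternatives sharing prefix 'd b': factor to S → d b S' with S' → A3 | ε.

S -> a d | b b d | A3 | d b S'; A3 -> b | S; S' -> A3 | epsilon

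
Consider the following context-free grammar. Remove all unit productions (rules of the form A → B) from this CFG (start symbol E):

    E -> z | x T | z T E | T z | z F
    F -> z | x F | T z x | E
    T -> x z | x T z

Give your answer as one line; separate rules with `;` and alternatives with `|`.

Unit pairs: F ⇒* {E}.
Replace each nonterminal's rules with the union of the non-unit rules of every nonterminal it unit-derives.

E -> z | x T | z T E | T z | z F; F -> z | x T | z T E | T z | z F | x F | T z x; T -> x z | x T z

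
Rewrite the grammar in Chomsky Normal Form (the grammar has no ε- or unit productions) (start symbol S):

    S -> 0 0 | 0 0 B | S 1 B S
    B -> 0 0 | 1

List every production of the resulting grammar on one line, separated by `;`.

Introduce a nonterminal for each terminal appearing in a rule of length ≥ 2: X1 → 0, X2 → 1.
Binarize each right-hand side of length ≥ 3 by chaining fresh nonterminals (Y1, Y2, …): affected rules were S → X1 X1 B; S → S X2 B S.

S -> X1 X1 | X1 Y1 | S Y2; B -> X1 X1 | 1; X1 -> 0; X2 -> 1; Y1 -> X1 B; Y2 -> X2 Y3; Y3 -> B S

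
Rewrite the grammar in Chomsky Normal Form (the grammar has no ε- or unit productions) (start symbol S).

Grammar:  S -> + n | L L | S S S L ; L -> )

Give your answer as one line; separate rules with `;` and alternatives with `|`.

Introduce a nonterminal for each terminal appearing in a rule of length ≥ 2: X1 → +, X2 → n.
Binarize each right-hand side of length ≥ 3 by chaining fresh nonterminals (Y1, Y2, …): affected rules were S → S S S L.

S -> X1 X2 | L L | S Y1; L -> ); X1 -> +; X2 -> n; Y1 -> S Y2; Y2 -> S L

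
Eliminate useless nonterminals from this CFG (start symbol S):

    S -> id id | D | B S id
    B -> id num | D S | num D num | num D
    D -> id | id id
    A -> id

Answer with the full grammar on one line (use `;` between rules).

Generating nonterminals: {A, B, D, S}.
Reachable from S after that: {B, D, S}.
Removed useless symbols: {A} and every production mentioning them.

S -> id id | D | B S id; B -> id num | D S | num D num | num D; D -> id | id id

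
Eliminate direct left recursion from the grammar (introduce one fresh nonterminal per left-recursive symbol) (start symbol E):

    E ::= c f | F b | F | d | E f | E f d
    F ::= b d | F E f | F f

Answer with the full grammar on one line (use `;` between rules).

Directly left-recursive nonterminals: E, F.
For E: α = {f, f d}, β = {c f, F b, F, d}. Rewrite as E → β E' and E' → α E' | ε.
For F: α = {E f, f}, β = {b d}. Rewrite as F → β F' and F' → α F' | ε.

E ::= c f E' | F b E' | F E' | d E'; F ::= b d F'; E' ::= f E' | f d E' | ε; F' ::= E f F' | f F' | ε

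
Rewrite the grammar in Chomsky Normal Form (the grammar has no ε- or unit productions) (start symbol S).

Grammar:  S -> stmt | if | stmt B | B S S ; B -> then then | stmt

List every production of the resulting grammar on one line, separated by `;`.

Introduce a nonterminal for each terminal appearing in a rule of length ≥ 2: X1 → stmt, X2 → then.
Binarize each right-hand side of length ≥ 3 by chaining fresh nonterminals (Y1, Y2, …): affected rules were S → B S S.

S -> stmt | if | X1 B | B Y1; B -> X2 X2 | stmt; X1 -> stmt; X2 -> then; Y1 -> S S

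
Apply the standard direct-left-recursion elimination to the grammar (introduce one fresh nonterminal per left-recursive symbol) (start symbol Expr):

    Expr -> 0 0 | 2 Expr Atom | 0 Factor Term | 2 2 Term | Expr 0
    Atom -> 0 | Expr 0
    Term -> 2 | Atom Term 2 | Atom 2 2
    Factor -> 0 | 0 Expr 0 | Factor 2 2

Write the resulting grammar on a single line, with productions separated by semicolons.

Expr -> 0 0 Expr1 | 2 Expr Atom Expr1 | 0 Factor Term Expr1 | 2 2 Term Expr1; Atom -> 0 | Expr 0; Term -> 2 | Atom Term 2 | Atom 2 2; Factor -> 0 Factor1 | 0 Expr 0 Factor1; Expr1 -> 0 Expr1 | ε; Factor1 -> 2 2 Factor1 | ε

Directly left-recursive nonterminals: Expr, Factor.
For Expr: α = {0}, β = {0 0, 2 Expr Atom, 0 Factor Term, 2 2 Term}. Rewrite as Expr → β Expr1 and Expr1 → α Expr1 | ε.
For Factor: α = {2 2}, β = {0, 0 Expr 0}. Rewrite as Factor → β Factor1 and Factor1 → α Factor1 | ε.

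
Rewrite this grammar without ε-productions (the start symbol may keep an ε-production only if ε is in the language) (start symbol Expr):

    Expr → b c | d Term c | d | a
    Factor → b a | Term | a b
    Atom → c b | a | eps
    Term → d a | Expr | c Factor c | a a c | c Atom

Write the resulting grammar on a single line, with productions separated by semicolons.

Nullable set = {Atom}.
ε ∉ L(G), so no ε-production is kept.
Expand every rule over subsets of its nullable positions: Term → c Atom gives c Atom | c.

Expr → b c | d Term c | d | a; Factor → b a | Term | a b; Atom → c b | a; Term → d a | Expr | c Factor c | a a c | c Atom | c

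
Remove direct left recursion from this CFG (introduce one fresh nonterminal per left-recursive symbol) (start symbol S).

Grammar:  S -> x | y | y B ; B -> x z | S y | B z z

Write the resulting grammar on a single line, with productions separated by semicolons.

S -> x | y | y B; B -> x z B' | S y B'; B' -> z z B' | ε

B is directly left-recursive.
For B: α = {z z}, β = {x z, S y}. Rewrite as B → β B' and B' → α B' | ε.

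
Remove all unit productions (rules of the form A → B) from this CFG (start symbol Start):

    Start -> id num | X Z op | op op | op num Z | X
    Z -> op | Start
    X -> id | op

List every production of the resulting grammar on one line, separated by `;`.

Unit pairs: Start ⇒* {X}; Z ⇒* {Start, X}.
For each unit pair (A, B), copy every non-unit production of B to A, then drop all unit productions.

Start -> id num | X Z op | op op | op num Z | id | op; Z -> op | id num | X Z op | op op | op num Z | id; X -> id | op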